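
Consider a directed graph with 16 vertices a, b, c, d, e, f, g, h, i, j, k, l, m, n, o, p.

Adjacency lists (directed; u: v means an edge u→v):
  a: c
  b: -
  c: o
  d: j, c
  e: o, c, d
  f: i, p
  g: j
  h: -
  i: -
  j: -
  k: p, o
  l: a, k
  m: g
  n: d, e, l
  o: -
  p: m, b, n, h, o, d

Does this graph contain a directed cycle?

DFS with white/gray/black marking, starting from h:
h gray
h black
a gray
  c gray
    o gray
    o black
  c black
a black
b gray
b black
d gray
  j gray
  j black
  d→c: c black — skip
d black
e gray
  e→o: o black — skip
  e→c: c black — skip
  e→d: d black — skip
e black
f gray
  i gray
  i black
  p gray
    m gray
      g gray
        g→j: j black — skip
      g black
    m black
    p→b: b black — skip
    n gray
      n→d: d black — skip
      n→e: e black — skip
      l gray
        l→a: a black — skip
        k gray
          k→p: p is gray → back edge
Back edge found, so a cycle exists: p → n → l → k → p.

Yes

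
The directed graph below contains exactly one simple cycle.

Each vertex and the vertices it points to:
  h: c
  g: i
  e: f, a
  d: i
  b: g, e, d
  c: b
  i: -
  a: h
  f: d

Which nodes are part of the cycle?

DFS with gray/black marking from b:
b gray
  g gray
    i gray
    i black
  g black
  e gray
    f gray
      d gray
        d→i: i black — skip
      d black
    f black
    a gray
      h gray
        c gray
          c→b: b is gray → back edge
Back edge closes the cycle b → e → a → h → c → b; its vertices are {a, b, c, e, h}.

a, b, c, e, h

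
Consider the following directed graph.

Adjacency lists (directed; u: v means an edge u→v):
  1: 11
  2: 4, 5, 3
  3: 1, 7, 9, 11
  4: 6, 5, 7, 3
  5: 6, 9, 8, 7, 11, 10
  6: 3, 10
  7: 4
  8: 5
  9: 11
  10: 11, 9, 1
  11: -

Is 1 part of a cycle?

1 lies on a cycle iff there is a path from 1 back to itself.
Exploring from 1, it never reaches itself; equivalently, its strongly connected component is a singleton.

No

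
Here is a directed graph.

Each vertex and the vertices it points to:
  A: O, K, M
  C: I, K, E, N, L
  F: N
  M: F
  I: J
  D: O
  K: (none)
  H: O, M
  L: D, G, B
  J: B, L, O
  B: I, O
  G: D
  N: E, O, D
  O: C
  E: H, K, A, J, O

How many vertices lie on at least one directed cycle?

A vertex is on a directed cycle iff it belongs to a strongly connected component of size ≥ 2 (or has a self-loop).
The vertices on cycles are {A, B, C, D, E, F, G, H, I, J, L, M, N, O} — 14 in total.

14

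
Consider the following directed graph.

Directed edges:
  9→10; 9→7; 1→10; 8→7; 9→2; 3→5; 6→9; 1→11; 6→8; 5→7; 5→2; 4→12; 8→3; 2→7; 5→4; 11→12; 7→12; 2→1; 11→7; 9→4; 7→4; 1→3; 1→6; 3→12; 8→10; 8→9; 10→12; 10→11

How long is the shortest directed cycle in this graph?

For each vertex v, BFS finds the shortest path from v back to v.
The shortest such closed walk is 9 → 2 → 1 → 6 → 9, length 4.

4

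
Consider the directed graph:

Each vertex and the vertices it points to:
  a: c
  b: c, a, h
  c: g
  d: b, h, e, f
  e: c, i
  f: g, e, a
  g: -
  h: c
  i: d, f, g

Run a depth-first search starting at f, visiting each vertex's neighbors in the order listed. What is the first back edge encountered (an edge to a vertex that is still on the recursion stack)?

DFS from f (visiting each vertex's neighbors in the order listed); mark gray on enter, black on exit:
f gray
  g gray
  g black
  e gray
    c gray
      c→g: g black — skip
    c black
    i gray
      d gray
        b gray
          b→c: c black — skip
          a gray
            a→c: c black — skip
          a black
          h gray
            h→c: c black — skip
          h black
        b black
        d→h: h black — skip
        d→e: e is gray → back edge
First back edge: d → e.

d→e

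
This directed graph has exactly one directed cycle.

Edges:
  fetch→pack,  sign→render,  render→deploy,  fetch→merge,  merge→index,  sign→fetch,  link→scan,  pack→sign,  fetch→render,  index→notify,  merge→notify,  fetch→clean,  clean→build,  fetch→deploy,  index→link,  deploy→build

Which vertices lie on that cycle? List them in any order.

pack, sign, fetch

DFS with gray/black marking from fetch:
fetch gray
  deploy gray
    build gray
    build black
  deploy black
  merge gray
    index gray
      notify gray
      notify black
      link gray
        scan gray
        scan black
      link black
    index black
    merge→notify: notify black — skip
  merge black
  pack gray
    sign gray
      render gray
        render→deploy: deploy black — skip
      render black
      sign→fetch: fetch is gray → back edge
Back edge closes the cycle fetch → pack → sign → fetch; its vertices are {pack, sign, fetch}.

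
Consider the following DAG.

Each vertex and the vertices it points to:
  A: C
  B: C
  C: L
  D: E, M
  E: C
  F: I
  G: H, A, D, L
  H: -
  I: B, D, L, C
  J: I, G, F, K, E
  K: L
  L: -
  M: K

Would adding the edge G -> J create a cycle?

Adding G→J creates a cycle iff J can already reach G.
Path from J: J → G.
So J → … → G → J is a cycle.

Yes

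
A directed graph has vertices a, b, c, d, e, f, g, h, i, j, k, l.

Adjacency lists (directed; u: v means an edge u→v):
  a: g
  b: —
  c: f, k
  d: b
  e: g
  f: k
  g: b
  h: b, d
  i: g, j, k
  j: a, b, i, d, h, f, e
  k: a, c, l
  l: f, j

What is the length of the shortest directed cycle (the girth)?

2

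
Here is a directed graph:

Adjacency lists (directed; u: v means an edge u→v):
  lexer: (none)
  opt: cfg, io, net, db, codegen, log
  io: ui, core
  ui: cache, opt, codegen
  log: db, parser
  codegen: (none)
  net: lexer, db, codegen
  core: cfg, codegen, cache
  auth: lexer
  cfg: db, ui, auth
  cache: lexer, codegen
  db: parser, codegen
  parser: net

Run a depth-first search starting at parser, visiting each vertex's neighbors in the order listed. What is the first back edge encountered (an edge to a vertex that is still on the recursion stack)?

db→parser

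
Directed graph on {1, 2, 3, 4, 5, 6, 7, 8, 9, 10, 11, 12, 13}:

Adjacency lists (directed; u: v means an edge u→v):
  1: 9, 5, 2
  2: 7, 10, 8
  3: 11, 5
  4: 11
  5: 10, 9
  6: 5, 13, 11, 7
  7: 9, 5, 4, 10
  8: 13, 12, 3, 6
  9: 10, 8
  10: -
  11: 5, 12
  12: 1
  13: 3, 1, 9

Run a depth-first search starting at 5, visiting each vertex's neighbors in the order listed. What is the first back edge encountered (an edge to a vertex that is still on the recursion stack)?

11→5

DFS from 5 (visiting each vertex's neighbors in the order listed); mark gray on enter, black on exit:
5 gray
  10 gray
  10 black
  9 gray
    9→10: 10 black — skip
    8 gray
      13 gray
        3 gray
          11 gray
            11→5: 5 is gray → back edge
First back edge: 11 → 5.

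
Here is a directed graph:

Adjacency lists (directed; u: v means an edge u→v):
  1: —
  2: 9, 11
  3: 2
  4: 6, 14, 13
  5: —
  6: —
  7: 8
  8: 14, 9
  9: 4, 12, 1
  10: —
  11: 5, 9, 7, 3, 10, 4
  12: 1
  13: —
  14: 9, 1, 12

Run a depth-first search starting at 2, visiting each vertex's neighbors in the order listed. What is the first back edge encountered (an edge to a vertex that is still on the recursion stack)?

14->9

DFS from 2 (visiting each vertex's neighbors in the order listed); mark gray on enter, black on exit:
2 gray
  9 gray
    4 gray
      6 gray
      6 black
      14 gray
        14→9: 9 is gray → back edge
First back edge: 14 → 9.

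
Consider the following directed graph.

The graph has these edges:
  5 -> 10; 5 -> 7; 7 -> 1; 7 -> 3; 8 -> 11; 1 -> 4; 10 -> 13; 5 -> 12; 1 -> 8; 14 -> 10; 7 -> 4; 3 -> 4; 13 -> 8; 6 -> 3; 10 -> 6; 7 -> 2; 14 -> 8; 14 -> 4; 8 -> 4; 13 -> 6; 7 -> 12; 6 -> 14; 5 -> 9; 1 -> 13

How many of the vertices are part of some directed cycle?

4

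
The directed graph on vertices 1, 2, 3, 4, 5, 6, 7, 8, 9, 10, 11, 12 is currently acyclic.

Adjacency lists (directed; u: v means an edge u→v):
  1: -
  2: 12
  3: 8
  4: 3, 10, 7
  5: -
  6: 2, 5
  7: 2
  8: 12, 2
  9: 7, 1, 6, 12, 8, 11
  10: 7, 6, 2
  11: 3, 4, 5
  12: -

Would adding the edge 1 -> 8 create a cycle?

No

Adding 1→8 creates a cycle iff 8 can already reach 1.
Explore from 8: no path reaches 1. The graph stays acyclic.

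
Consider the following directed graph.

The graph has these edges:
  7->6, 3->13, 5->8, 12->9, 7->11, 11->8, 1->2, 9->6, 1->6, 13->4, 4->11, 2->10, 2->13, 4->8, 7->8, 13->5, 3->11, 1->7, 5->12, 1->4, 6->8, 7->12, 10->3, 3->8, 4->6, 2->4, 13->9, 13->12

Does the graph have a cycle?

DFS with white/gray/black marking, starting from 5:
5 gray
  8 gray
  8 black
  12 gray
    9 gray
      6 gray
        6→8: 8 black — skip
      6 black
    9 black
  12 black
5 black
1 gray
  2 gray
    10 gray
      3 gray
        3→8: 8 black — skip
        13 gray
          13→9: 9 black — skip
          4 gray
            4→8: 8 black — skip
            11 gray
              11→8: 8 black — skip
            11 black
            4→6: 6 black — skip
          4 black
          13→12: 12 black — skip
          13→5: 5 black — skip
        13 black
        3→11: 11 black — skip
      3 black
    10 black
    2→4: 4 black — skip
    2→13: 13 black — skip
  2 black
  1→6: 6 black — skip
  7 gray
    7→11: 11 black — skip
    7→8: 8 black — skip
    7→12: 12 black — skip
    7→6: 6 black — skip
  7 black
  1→4: 4 black — skip
1 black
Every edge goes to a white or black vertex — no back edge, so the graph is acyclic.

No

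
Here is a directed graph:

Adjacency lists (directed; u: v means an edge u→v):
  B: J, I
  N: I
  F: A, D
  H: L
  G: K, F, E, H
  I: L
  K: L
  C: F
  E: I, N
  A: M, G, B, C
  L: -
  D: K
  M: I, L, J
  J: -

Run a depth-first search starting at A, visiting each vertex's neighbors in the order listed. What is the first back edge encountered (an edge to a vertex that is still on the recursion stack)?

F→A

DFS from A (visiting each vertex's neighbors in the order listed); mark gray on enter, black on exit:
A gray
  M gray
    I gray
      L gray
      L black
    I black
    M→L: L black — skip
    J gray
    J black
  M black
  G gray
    K gray
      K→L: L black — skip
    K black
    F gray
      F→A: A is gray → back edge
First back edge: F → A.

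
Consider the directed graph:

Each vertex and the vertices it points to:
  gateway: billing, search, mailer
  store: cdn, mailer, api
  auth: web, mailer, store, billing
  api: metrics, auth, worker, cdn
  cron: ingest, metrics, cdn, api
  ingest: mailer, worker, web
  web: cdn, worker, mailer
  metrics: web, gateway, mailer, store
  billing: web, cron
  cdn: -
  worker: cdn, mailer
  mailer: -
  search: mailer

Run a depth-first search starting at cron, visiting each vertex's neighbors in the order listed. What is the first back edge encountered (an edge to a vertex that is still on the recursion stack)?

billing→cron

DFS from cron (visiting each vertex's neighbors in the order listed); mark gray on enter, black on exit:
cron gray
  ingest gray
    mailer gray
    mailer black
    worker gray
      cdn gray
      cdn black
      worker→mailer: mailer black — skip
    worker black
    web gray
      web→cdn: cdn black — skip
      web→worker: worker black — skip
      web→mailer: mailer black — skip
    web black
  ingest black
  metrics gray
    metrics→web: web black — skip
    gateway gray
      billing gray
        billing→web: web black — skip
        billing→cron: cron is gray → back edge
First back edge: billing → cron.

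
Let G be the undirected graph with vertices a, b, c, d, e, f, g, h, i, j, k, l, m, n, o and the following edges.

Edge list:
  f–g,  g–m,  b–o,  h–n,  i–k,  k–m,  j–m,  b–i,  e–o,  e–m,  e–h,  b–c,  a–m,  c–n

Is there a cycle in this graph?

Yes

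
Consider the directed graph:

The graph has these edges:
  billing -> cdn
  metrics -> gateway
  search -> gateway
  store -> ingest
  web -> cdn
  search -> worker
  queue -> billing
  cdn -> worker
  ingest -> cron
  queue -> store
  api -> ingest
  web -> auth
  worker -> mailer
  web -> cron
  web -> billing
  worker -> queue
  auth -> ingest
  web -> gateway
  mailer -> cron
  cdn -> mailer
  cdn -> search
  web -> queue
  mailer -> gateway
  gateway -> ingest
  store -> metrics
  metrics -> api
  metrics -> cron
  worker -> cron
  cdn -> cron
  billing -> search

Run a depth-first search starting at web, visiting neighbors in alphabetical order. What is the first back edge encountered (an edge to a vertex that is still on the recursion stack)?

DFS from web (visiting neighbors in alphabetical order); mark gray on enter, black on exit:
web gray
  auth gray
    ingest gray
      cron gray
      cron black
    ingest black
  auth black
  billing gray
    cdn gray
      cdn→cron: cron black — skip
      mailer gray
        mailer→cron: cron black — skip
        gateway gray
          gateway→ingest: ingest black — skip
        gateway black
      mailer black
      search gray
        search→gateway: gateway black — skip
        worker gray
          worker→cron: cron black — skip
          worker→mailer: mailer black — skip
          queue gray
            queue→billing: billing is gray → back edge
First back edge: queue → billing.

queue->billing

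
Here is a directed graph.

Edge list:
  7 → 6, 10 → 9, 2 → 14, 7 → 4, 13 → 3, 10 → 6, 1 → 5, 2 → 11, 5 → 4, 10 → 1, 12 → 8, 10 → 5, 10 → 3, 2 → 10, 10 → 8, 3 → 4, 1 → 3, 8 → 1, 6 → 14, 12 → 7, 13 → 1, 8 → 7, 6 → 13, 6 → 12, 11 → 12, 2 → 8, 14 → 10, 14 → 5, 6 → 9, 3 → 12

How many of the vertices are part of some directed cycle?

9

A vertex is on a directed cycle iff it belongs to a strongly connected component of size ≥ 2 (or has a self-loop).
The vertices on cycles are {1, 3, 6, 7, 8, 10, 12, 13, 14} — 9 in total.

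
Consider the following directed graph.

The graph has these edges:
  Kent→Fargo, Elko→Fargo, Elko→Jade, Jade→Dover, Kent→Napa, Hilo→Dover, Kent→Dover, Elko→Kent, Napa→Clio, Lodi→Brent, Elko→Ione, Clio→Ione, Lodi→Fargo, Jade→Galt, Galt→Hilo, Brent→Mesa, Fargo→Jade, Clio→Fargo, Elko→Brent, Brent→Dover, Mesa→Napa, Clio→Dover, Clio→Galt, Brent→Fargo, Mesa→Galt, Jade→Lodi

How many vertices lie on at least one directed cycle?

7

A vertex is on a directed cycle iff it belongs to a strongly connected component of size ≥ 2 (or has a self-loop).
The vertices on cycles are {Clio, Jade, Lodi, Mesa, Napa, Brent, Fargo} — 7 in total.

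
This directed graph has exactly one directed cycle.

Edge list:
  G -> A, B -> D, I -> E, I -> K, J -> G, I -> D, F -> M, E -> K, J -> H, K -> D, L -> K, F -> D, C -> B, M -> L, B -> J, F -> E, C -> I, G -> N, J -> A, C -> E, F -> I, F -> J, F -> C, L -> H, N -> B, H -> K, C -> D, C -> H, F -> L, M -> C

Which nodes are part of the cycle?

B, G, J, N

DFS with gray/black marking from J:
J gray
  A gray
  A black
  G gray
    G→A: A black — skip
    N gray
      B gray
        D gray
        D black
        B→J: J is gray → back edge
Back edge closes the cycle J → G → N → B → J; its vertices are {B, G, J, N}.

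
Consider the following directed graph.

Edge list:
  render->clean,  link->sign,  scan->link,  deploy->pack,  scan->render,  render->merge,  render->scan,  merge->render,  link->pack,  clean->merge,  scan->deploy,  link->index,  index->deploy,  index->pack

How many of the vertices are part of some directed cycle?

A vertex is on a directed cycle iff it belongs to a strongly connected component of size ≥ 2 (or has a self-loop).
The vertices on cycles are {scan, clean, merge, render} — 4 in total.

4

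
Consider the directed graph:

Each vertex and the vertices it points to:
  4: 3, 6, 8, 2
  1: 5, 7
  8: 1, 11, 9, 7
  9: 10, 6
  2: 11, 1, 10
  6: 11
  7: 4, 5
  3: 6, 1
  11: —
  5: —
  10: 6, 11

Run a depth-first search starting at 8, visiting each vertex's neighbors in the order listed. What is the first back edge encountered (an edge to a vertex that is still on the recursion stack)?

3→1

DFS from 8 (visiting each vertex's neighbors in the order listed); mark gray on enter, black on exit:
8 gray
  1 gray
    5 gray
    5 black
    7 gray
      4 gray
        3 gray
          6 gray
            11 gray
            11 black
          6 black
          3→1: 1 is gray → back edge
First back edge: 3 → 1.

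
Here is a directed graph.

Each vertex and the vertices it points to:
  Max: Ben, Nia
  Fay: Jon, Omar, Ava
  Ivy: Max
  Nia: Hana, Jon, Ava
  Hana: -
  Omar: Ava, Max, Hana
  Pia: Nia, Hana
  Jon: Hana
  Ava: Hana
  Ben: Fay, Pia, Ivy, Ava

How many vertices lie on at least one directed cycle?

A vertex is on a directed cycle iff it belongs to a strongly connected component of size ≥ 2 (or has a self-loop).
The vertices on cycles are {Ben, Fay, Ivy, Max, Omar} — 5 in total.

5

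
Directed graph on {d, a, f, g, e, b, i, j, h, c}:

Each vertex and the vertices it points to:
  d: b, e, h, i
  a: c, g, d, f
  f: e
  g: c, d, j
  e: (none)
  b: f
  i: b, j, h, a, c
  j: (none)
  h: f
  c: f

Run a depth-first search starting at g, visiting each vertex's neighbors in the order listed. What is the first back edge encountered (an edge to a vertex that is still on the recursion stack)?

a->g

DFS from g (visiting each vertex's neighbors in the order listed); mark gray on enter, black on exit:
g gray
  c gray
    f gray
      e gray
      e black
    f black
  c black
  d gray
    b gray
      b→f: f black — skip
    b black
    d→e: e black — skip
    h gray
      h→f: f black — skip
    h black
    i gray
      i→b: b black — skip
      j gray
      j black
      i→h: h black — skip
      a gray
        a→c: c black — skip
        a→g: g is gray → back edge
First back edge: a → g.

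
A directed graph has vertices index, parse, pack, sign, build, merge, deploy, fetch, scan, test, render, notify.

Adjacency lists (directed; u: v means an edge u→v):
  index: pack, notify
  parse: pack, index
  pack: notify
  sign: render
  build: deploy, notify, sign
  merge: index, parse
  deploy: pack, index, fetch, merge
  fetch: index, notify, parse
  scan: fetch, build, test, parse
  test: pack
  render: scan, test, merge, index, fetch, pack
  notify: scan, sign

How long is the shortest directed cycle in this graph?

3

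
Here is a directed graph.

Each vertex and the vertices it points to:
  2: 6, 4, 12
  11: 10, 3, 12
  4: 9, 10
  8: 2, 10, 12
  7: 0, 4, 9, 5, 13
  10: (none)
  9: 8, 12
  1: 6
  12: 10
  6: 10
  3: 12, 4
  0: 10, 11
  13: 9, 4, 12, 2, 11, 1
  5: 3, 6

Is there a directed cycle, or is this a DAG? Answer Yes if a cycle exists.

Yes

DFS with white/gray/black marking, starting from 1:
1 gray
  6 gray
    10 gray
    10 black
  6 black
1 black
2 gray
  2→6: 6 black — skip
  4 gray
    9 gray
      8 gray
        8→2: 2 is gray → back edge
Back edge found, so a cycle exists: 2 → 4 → 9 → 8 → 2.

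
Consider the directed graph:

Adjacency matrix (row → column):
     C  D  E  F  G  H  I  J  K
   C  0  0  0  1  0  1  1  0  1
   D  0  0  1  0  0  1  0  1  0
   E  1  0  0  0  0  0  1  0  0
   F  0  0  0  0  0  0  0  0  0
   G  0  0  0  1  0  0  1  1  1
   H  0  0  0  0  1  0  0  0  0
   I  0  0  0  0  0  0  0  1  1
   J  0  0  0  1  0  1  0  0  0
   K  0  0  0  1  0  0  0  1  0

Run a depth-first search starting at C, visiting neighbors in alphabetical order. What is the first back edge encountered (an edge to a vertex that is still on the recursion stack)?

J→H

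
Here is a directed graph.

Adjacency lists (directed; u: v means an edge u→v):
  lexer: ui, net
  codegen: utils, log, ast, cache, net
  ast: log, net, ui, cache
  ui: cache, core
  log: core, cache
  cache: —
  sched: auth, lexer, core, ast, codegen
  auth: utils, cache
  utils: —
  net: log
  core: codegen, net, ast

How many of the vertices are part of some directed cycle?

6

A vertex is on a directed cycle iff it belongs to a strongly connected component of size ≥ 2 (or has a self-loop).
The vertices on cycles are {ui, ast, log, net, core, codegen} — 6 in total.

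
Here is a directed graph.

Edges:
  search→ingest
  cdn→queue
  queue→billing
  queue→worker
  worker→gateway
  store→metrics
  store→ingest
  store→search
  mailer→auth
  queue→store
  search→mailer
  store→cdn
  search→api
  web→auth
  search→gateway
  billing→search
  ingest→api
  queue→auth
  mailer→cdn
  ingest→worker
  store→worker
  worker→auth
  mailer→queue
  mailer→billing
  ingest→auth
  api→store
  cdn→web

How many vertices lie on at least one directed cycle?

8

A vertex is on a directed cycle iff it belongs to a strongly connected component of size ≥ 2 (or has a self-loop).
The vertices on cycles are {api, cdn, queue, store, ingest, mailer, search, billing} — 8 in total.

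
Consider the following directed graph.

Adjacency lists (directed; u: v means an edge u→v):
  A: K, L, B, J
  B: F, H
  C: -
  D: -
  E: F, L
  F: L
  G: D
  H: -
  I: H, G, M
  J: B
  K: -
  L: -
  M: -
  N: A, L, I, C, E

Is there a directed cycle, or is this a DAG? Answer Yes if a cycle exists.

DFS with white/gray/black marking, starting from G:
G gray
  D gray
  D black
G black
A gray
  K gray
  K black
  L gray
  L black
  B gray
    F gray
      F→L: L black — skip
    F black
    H gray
    H black
  B black
  J gray
    J→B: B black — skip
  J black
A black
C gray
C black
E gray
  E→F: F black — skip
  E→L: L black — skip
E black
I gray
  I→H: H black — skip
  I→G: G black — skip
  M gray
  M black
I black
N gray
  N→A: A black — skip
  N→L: L black — skip
  N→I: I black — skip
  N→C: C black — skip
  N→E: E black — skip
N black
Every edge goes to a white or black vertex — no back edge, so the graph is acyclic.

No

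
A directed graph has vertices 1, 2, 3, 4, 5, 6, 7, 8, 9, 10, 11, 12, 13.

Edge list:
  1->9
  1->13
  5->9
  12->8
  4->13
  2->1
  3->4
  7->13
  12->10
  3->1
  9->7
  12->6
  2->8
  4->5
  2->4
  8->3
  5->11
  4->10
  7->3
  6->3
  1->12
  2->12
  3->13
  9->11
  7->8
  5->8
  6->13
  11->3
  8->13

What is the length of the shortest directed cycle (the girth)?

For each vertex v, BFS finds the shortest path from v back to v.
The shortest such closed walk is 4 → 5 → 11 → 3 → 4, length 4.

4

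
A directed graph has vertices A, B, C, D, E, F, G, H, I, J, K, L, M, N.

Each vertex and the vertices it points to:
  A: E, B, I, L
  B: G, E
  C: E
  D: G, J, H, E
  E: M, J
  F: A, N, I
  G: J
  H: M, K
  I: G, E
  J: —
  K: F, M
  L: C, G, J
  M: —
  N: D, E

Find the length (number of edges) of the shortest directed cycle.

5

For each vertex v, BFS finds the shortest path from v back to v.
The shortest such closed walk is F → N → D → H → K → F, length 5.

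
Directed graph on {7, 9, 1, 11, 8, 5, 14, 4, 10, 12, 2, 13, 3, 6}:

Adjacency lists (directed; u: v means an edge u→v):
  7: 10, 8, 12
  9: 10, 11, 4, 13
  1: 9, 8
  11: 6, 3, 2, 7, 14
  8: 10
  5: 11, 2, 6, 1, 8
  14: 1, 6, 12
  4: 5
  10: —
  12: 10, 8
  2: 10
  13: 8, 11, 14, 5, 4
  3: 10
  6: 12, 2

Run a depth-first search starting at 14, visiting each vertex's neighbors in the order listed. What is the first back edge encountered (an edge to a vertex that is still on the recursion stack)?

DFS from 14 (visiting each vertex's neighbors in the order listed); mark gray on enter, black on exit:
14 gray
  1 gray
    9 gray
      10 gray
      10 black
      11 gray
        6 gray
          12 gray
            12→10: 10 black — skip
            8 gray
              8→10: 10 black — skip
            8 black
          12 black
          2 gray
            2→10: 10 black — skip
          2 black
        6 black
        3 gray
          3→10: 10 black — skip
        3 black
        11→2: 2 black — skip
        7 gray
          7→10: 10 black — skip
          7→8: 8 black — skip
          7→12: 12 black — skip
        7 black
        11→14: 14 is gray → back edge
First back edge: 11 → 14.

11→14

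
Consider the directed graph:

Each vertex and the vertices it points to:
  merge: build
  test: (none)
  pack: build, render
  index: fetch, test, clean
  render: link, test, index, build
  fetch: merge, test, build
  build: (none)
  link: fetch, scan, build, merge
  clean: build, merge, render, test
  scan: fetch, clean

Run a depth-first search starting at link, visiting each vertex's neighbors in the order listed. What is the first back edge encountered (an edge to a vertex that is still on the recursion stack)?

render->link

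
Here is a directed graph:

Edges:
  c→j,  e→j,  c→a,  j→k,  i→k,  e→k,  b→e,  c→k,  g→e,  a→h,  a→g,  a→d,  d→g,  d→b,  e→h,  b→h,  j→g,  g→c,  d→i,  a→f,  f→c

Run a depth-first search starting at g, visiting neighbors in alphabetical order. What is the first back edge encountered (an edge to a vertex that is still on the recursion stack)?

DFS from g (visiting neighbors in alphabetical order); mark gray on enter, black on exit:
g gray
  c gray
    a gray
      d gray
        b gray
          e gray
            h gray
            h black
            j gray
              j→g: g is gray → back edge
First back edge: j → g.

j->g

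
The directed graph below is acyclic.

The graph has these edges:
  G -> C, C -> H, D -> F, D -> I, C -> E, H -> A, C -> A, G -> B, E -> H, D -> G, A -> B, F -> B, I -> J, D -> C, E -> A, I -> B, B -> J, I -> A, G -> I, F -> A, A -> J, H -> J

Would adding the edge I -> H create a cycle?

Adding I→H creates a cycle iff H can already reach I.
Explore from H: no path reaches I. The graph stays acyclic.

No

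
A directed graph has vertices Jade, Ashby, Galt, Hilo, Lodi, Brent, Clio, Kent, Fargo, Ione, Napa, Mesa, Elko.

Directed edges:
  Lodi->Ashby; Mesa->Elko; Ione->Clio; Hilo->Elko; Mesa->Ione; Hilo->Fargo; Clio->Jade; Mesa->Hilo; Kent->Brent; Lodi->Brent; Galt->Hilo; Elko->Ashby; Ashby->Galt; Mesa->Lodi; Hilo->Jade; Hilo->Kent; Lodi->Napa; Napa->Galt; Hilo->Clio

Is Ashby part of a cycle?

Ashby is on a cycle iff Ashby can reach itself via ≥1 edge.
Ashby → Galt → Hilo → Elko → Ashby — yes.

Yes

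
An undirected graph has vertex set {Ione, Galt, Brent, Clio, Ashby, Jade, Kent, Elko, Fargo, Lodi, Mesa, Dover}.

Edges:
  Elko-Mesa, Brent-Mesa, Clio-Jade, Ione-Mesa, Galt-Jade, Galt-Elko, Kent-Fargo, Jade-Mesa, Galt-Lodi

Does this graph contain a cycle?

Yes

DFS, tracking each vertex's parent; an edge to a visited non-parent vertex closes a cycle.
Start from Kent:
visit Kent (parent –)
  visit Fargo (parent Kent)
    Fargo–Kent: parent, skip
visit Ione (parent –)
  visit Mesa (parent Ione)
    visit Jade (parent Mesa)
      Jade–Mesa: parent, skip
      visit Galt (parent Jade)
        visit Elko (parent Galt)
          Elko–Mesa: Mesa visited and ≠ parent → cycle
Cycle: Mesa – Jade – Galt – Elko – Mesa.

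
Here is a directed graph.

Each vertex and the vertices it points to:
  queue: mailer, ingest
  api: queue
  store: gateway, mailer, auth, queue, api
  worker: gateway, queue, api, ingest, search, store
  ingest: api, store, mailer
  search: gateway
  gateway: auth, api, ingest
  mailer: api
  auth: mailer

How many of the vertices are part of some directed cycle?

A vertex is on a directed cycle iff it belongs to a strongly connected component of size ≥ 2 (or has a self-loop).
The vertices on cycles are {api, auth, queue, store, ingest, mailer, gateway} — 7 in total.

7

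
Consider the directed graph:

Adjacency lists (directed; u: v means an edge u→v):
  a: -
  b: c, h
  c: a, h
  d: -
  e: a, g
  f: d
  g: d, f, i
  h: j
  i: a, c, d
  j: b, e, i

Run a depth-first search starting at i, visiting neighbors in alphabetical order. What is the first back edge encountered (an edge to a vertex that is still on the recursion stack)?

DFS from i (visiting neighbors in alphabetical order); mark gray on enter, black on exit:
i gray
  a gray
  a black
  c gray
    c→a: a black — skip
    h gray
      j gray
        b gray
          b→c: c is gray → back edge
First back edge: b → c.

b→c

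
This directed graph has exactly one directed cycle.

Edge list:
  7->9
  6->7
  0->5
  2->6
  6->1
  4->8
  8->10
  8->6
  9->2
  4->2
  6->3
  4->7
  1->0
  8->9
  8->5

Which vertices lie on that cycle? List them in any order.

DFS with gray/black marking from 2:
2 gray
  6 gray
    7 gray
      9 gray
        9→2: 2 is gray → back edge
Back edge closes the cycle 2 → 6 → 7 → 9 → 2; its vertices are {2, 6, 7, 9}.

2, 6, 7, 9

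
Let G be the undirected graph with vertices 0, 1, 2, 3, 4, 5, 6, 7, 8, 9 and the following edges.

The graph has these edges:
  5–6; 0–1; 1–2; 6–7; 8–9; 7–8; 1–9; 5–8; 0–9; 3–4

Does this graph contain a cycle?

Yes

DFS, tracking each vertex's parent; an edge to a visited non-parent vertex closes a cycle.
Start from 3:
visit 3 (parent –)
  visit 4 (parent 3)
    4–3: parent, skip
visit 0 (parent –)
  visit 9 (parent 0)
    visit 1 (parent 9)
      1–9: parent, skip
      1–0: 0 visited and ≠ parent → cycle
Cycle: 0 – 9 – 1 – 0.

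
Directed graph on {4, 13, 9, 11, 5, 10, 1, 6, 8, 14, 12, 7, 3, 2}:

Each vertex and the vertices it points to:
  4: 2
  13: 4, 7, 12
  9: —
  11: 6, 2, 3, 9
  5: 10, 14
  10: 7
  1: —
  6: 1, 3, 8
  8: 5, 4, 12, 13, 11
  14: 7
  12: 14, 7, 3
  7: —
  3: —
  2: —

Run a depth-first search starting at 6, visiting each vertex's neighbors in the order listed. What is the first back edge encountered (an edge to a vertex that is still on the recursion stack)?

11->6

DFS from 6 (visiting each vertex's neighbors in the order listed); mark gray on enter, black on exit:
6 gray
  1 gray
  1 black
  3 gray
  3 black
  8 gray
    5 gray
      10 gray
        7 gray
        7 black
      10 black
      14 gray
        14→7: 7 black — skip
      14 black
    5 black
    4 gray
      2 gray
      2 black
    4 black
    12 gray
      12→14: 14 black — skip
      12→7: 7 black — skip
      12→3: 3 black — skip
    12 black
    13 gray
      13→4: 4 black — skip
      13→7: 7 black — skip
      13→12: 12 black — skip
    13 black
    11 gray
      11→6: 6 is gray → back edge
First back edge: 11 → 6.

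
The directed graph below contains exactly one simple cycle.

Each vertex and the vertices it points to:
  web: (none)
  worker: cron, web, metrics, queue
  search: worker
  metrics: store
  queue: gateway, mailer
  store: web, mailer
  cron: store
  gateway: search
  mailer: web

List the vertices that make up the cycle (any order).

DFS with gray/black marking from worker:
worker gray
  cron gray
    store gray
      web gray
      web black
      mailer gray
        mailer→web: web black — skip
      mailer black
    store black
  cron black
  worker→web: web black — skip
  metrics gray
    metrics→store: store black — skip
  metrics black
  queue gray
    gateway gray
      search gray
        search→worker: worker is gray → back edge
Back edge closes the cycle worker → queue → gateway → search → worker; its vertices are {queue, search, worker, gateway}.

queue, search, worker, gateway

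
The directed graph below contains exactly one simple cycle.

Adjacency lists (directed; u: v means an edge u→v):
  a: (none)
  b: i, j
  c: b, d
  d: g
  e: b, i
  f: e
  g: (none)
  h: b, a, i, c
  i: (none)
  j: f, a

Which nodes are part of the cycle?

b, e, f, j

DFS with gray/black marking from b:
b gray
  i gray
  i black
  j gray
    f gray
      e gray
        e→b: b is gray → back edge
Back edge closes the cycle b → j → f → e → b; its vertices are {b, e, f, j}.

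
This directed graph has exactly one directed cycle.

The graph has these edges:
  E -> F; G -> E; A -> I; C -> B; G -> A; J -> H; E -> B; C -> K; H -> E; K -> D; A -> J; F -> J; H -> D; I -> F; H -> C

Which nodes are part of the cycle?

E, F, H, J

DFS with gray/black marking from J:
J gray
  H gray
    D gray
    D black
    C gray
      K gray
        K→D: D black — skip
      K black
      B gray
      B black
    C black
    E gray
      E→B: B black — skip
      F gray
        F→J: J is gray → back edge
Back edge closes the cycle J → H → E → F → J; its vertices are {E, F, H, J}.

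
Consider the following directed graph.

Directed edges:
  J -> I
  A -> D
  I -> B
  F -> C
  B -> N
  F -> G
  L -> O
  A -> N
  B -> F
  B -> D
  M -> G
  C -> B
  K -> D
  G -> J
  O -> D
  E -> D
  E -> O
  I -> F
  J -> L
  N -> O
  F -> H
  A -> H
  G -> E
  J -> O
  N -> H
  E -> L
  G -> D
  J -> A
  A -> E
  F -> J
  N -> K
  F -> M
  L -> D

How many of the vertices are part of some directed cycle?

7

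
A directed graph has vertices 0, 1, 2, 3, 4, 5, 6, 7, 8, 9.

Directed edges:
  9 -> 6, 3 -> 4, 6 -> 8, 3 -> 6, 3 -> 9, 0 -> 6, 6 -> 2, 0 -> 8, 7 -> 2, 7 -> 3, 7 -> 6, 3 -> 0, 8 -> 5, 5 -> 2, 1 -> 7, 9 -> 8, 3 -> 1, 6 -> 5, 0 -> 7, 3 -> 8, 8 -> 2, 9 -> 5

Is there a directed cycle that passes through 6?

No

6 lies on a cycle iff there is a path from 6 back to itself.
Exploring from 6, it never reaches itself; equivalently, its strongly connected component is a singleton.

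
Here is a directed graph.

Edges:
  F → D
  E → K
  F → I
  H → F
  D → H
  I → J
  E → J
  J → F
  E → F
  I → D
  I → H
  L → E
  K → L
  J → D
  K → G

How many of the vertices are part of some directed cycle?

A vertex is on a directed cycle iff it belongs to a strongly connected component of size ≥ 2 (or has a self-loop).
The vertices on cycles are {D, E, F, H, I, J, K, L} — 8 in total.

8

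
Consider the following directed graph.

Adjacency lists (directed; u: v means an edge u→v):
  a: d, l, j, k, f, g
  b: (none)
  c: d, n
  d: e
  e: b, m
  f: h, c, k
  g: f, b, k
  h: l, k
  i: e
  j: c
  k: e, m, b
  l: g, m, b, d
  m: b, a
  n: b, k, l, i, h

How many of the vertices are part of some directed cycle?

13

A vertex is on a directed cycle iff it belongs to a strongly connected component of size ≥ 2 (or has a self-loop).
The vertices on cycles are {a, c, d, e, f, g, h, i, j, k, l, m, n} — 13 in total.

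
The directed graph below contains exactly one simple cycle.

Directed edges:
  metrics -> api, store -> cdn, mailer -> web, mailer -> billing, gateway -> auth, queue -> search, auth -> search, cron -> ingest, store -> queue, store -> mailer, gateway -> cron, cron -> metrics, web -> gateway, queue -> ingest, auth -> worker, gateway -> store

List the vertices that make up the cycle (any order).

web, store, mailer, gateway

DFS with gray/black marking from gateway:
gateway gray
  cron gray
    ingest gray
    ingest black
    metrics gray
      api gray
      api black
    metrics black
  cron black
  auth gray
    worker gray
    worker black
    search gray
    search black
  auth black
  store gray
    mailer gray
      billing gray
      billing black
      web gray
        web→gateway: gateway is gray → back edge
Back edge closes the cycle gateway → store → mailer → web → gateway; its vertices are {web, store, mailer, gateway}.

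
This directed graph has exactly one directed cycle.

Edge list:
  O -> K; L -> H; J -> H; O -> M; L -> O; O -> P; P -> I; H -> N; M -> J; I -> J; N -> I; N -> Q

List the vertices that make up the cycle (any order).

DFS with gray/black marking from H:
H gray
  N gray
    I gray
      J gray
        J→H: H is gray → back edge
Back edge closes the cycle H → N → I → J → H; its vertices are {H, I, J, N}.

H, I, J, N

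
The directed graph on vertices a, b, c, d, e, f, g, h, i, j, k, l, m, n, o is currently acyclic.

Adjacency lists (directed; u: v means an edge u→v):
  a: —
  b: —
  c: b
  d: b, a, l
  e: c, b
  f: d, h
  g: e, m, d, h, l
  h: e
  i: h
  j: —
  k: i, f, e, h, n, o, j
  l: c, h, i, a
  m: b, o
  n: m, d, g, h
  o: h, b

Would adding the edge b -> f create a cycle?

Adding b→f creates a cycle iff f can already reach b.
Path from f: f → d → b.
So f → … → b → f is a cycle.

Yes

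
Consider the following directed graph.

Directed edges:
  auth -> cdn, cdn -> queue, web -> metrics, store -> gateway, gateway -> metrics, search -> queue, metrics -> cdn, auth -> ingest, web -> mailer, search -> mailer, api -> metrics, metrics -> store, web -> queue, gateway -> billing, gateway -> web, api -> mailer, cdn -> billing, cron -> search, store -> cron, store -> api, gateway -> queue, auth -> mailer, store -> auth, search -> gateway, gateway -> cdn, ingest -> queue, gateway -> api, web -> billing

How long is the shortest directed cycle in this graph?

3

For each vertex v, BFS finds the shortest path from v back to v.
The shortest such closed walk is store → gateway → metrics → store, length 3.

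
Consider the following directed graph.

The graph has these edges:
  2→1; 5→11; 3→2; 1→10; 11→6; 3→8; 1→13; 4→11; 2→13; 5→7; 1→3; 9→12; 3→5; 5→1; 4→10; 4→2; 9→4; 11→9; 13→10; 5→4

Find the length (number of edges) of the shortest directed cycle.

3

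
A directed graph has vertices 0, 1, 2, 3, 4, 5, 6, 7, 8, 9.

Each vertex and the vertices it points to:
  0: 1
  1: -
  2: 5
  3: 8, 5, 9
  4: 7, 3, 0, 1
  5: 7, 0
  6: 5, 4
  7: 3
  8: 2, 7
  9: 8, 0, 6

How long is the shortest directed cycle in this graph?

For each vertex v, BFS finds the shortest path from v back to v.
The shortest such closed walk is 7 → 3 → 8 → 7, length 3.

3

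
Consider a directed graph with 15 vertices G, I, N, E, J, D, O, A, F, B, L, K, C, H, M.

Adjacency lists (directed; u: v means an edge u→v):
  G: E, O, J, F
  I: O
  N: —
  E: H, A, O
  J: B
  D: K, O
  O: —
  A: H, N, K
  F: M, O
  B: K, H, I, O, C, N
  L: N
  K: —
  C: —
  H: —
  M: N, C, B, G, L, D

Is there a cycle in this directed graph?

DFS with white/gray/black marking, starting from H:
H gray
H black
G gray
  E gray
    E→H: H black — skip
    A gray
      A→H: H black — skip
      N gray
      N black
      K gray
      K black
    A black
    O gray
    O black
  E black
  G→O: O black — skip
  J gray
    B gray
      B→K: K black — skip
      B→H: H black — skip
      I gray
        I→O: O black — skip
      I black
      B→O: O black — skip
      C gray
      C black
      B→N: N black — skip
    B black
  J black
  F gray
    M gray
      M→N: N black — skip
      M→C: C black — skip
      M→B: B black — skip
      M→G: G is gray → back edge
Back edge found, so a cycle exists: G → F → M → G.

Yes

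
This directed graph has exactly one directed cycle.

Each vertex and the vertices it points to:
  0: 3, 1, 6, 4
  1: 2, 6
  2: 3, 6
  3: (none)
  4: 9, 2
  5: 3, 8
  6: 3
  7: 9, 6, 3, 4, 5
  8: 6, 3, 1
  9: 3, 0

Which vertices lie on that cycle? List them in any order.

DFS with gray/black marking from 4:
4 gray
  9 gray
    3 gray
    3 black
    0 gray
      0→3: 3 black — skip
      1 gray
        2 gray
          2→3: 3 black — skip
          6 gray
            6→3: 3 black — skip
          6 black
        2 black
        1→6: 6 black — skip
      1 black
      0→6: 6 black — skip
      0→4: 4 is gray → back edge
Back edge closes the cycle 4 → 9 → 0 → 4; its vertices are {0, 4, 9}.

0, 4, 9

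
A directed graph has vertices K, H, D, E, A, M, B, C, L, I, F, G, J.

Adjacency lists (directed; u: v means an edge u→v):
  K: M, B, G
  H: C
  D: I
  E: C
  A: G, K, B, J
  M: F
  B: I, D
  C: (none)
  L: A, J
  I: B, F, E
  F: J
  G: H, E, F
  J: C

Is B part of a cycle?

B is on a cycle iff B can reach itself via ≥1 edge.
B → I → B — yes.

Yes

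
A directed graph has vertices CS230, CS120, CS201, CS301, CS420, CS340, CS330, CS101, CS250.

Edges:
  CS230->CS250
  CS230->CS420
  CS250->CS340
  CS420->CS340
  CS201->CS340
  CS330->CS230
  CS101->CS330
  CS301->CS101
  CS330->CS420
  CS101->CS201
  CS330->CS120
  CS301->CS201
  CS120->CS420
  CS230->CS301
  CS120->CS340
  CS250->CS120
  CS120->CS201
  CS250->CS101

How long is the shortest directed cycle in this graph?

4

For each vertex v, BFS finds the shortest path from v back to v.
The shortest such closed walk is CS101 → CS330 → CS230 → CS250 → CS101, length 4.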